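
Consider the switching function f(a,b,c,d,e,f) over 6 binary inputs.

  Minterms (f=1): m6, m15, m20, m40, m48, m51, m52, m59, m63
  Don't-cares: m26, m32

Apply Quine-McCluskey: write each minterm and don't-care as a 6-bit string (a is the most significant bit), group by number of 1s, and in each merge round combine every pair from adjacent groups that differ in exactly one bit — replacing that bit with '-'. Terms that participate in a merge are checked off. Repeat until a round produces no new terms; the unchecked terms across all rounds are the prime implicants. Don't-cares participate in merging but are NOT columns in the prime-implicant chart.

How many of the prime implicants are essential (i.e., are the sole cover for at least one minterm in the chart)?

6

size-2^0 implicants → 000110  001111  010100(✓)  011010  100000(✓)  101000(✓)  110000(✓)  110011(✓)  110100(✓)  111011(✓)  111111(✓)
size-2^1 implicants → -10100  1-0000  10-000  11-011  110-00  111-11
Unchecked terms (primes): -10100, 000110, 001111, 011010, 1-0000, 10-000, 11-011, 110-00, 111-11
Minterm coverage:
  m6 ⊆ 000110 [E]
  m15 ⊆ 001111 [E]
  m20 ⊆ -10100 [E]
  m40 ⊆ 10-000 [E]
  m48 ⊆ 1-0000,110-00
  m51 ⊆ 11-011 [E]
  m52 ⊆ -10100,110-00
  m59 ⊆ 11-011,111-11
  m63 ⊆ 111-11 [E]
E = {-10100, 000110, 001111, 10-000, 11-011, 111-11}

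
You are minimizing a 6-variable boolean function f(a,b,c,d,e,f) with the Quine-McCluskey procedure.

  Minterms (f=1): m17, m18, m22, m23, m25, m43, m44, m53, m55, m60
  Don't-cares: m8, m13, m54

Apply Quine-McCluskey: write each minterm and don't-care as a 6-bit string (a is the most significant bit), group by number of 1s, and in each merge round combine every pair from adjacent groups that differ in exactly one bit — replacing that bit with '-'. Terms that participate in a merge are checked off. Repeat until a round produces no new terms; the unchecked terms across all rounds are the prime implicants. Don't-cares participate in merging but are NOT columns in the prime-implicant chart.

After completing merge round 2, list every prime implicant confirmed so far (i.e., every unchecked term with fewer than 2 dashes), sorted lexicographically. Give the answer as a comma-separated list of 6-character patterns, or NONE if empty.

001000, 001101, 01-001, 010-10, 1-1100, 101011, 1101-1

Round 0: 001000 001101 010001✓ 010010✓ 010110✓ 010111✓ 011001✓ 101011 101100✓ 110101✓ 110110✓ 110111✓ 111100✓
Round 1: -10110✓ -10111✓ 01-001 010-10 01011-✓ 1-1100 1101-1 11011-✓
Round 2: -1011-
PIs = {-1011-, 001000, 001101, 01-001, 010-10, 1-1100, 101011, 1101-1}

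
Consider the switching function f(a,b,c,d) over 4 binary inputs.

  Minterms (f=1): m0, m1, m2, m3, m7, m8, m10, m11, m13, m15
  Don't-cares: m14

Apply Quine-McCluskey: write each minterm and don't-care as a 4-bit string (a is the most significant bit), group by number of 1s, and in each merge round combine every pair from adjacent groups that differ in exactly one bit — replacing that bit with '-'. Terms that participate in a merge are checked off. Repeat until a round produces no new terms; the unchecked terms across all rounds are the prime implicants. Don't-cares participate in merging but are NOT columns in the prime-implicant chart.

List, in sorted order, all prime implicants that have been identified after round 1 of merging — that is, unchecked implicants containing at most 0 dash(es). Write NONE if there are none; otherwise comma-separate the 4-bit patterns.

NONE

Round 0: 0000✓ 0001✓ 0010✓ 0011✓ 0111✓ 1000✓ 1010✓ 1011✓ 1101✓ 1110✓ 1111✓
Round 1: -000✓ -010✓ -011✓ -111✓ 0-11✓ 00-0✓ 00-1✓ 000-✓ 001-✓ 1-10✓ 1-11✓ 10-0✓ 101-✓ 11-1 111-✓
Round 2: --11 -0-0 -01- 00-- 1-1-
PIs = {--11, -0-0, -01-, 00--, 1-1-, 11-1}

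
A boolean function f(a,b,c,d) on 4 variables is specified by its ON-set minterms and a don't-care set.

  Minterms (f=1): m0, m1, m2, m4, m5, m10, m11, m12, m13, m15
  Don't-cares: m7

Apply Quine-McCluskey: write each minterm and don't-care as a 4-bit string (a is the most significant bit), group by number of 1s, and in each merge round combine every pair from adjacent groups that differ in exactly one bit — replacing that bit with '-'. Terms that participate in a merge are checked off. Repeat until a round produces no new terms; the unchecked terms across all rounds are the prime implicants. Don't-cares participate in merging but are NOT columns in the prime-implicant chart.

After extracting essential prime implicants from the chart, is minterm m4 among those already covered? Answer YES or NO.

size-2^0 implicants → 0000(✓)  0001(✓)  0010(✓)  0100(✓)  0101(✓)  0111(✓)  1010(✓)  1011(✓)  1100(✓)  1101(✓)  1111(✓)
size-2^1 implicants → -010  -100(✓)  -101(✓)  -111(✓)  0-00(✓)  0-01(✓)  00-0  000-(✓)  01-1(✓)  010-(✓)  1-11  101-  11-1(✓)  110-(✓)
size-2^2 implicants → -1-1  -10-  0-0-
Unchecked terms (primes): -010, -1-1, -10-, 0-0-, 00-0, 1-11, 101-
Minterm coverage:
  m0 ⊆ 0-0-,00-0
  m1 ⊆ 0-0- [E]
  m2 ⊆ -010,00-0
  m4 ⊆ -10-,0-0-
  m5 ⊆ -1-1,-10-,0-0-
  m10 ⊆ -010,101-
  m11 ⊆ 1-11,101-
  m12 ⊆ -10- [E]
  m13 ⊆ -1-1,-10-
  m15 ⊆ -1-1,1-11
E = {-10-, 0-0-}

YES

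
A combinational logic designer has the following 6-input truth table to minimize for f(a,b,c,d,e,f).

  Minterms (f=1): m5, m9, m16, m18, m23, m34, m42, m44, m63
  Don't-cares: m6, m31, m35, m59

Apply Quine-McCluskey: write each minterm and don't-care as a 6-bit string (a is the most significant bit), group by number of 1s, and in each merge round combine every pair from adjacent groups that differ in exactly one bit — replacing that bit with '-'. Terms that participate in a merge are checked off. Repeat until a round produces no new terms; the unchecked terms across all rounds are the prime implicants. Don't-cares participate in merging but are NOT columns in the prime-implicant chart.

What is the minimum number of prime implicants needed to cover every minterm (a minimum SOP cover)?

[col 0] 000101, 000110, 001001, 010000*, 010010*, 010111*, 011111*, 100010*, 100011*, 101010*, 101100, 111011*, 111111*
[col 1] -11111, 01-111, 0100-0, 10-010, 10001-, 111-11
Prime implicants: -11111, 000101, 000110, 001001, 01-111, 0100-0, 10-010, 10001-, 101100, 111-11
PI chart (minterm → PIs covering it):
  5 | 000101  (sole → essential)
  9 | 001001  (sole → essential)
  16 | 0100-0  (sole → essential)
  18 | 0100-0  (sole → essential)
  23 | 01-111  (sole → essential)
  34 | 10-010,10001-
  42 | 10-010  (sole → essential)
  44 | 101100  (sole → essential)
  63 | -11111,111-11
Essential prime implicants: 000101, 001001, 01-111, 0100-0, 10-010, 101100
Petrick residual → -11111
Minimum SOP uses 7 PIs: bcdef + a'b'c'de'f + a'b'cd'e'f + a'bdef + a'bc'd'f' + ab'd'ef' + ab'cde'f'

7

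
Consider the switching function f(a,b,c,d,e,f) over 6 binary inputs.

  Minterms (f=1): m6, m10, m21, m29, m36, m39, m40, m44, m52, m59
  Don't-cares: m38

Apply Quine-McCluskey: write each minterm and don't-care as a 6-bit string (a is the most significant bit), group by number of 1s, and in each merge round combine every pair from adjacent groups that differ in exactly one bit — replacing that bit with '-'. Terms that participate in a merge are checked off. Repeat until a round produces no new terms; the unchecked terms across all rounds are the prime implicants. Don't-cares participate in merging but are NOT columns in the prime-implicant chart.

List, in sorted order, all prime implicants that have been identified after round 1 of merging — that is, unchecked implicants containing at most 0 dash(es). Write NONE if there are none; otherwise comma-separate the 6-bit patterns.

size-2^0 implicants → 000110(✓)  001010  010101(✓)  011101(✓)  100100(✓)  100110(✓)  100111(✓)  101000(✓)  101100(✓)  110100(✓)  111011
size-2^1 implicants → -00110  01-101  1-0100  10-100  1001-0  10011-  101-00
Unchecked terms (primes): -00110, 001010, 01-101, 1-0100, 10-100, 1001-0, 10011-, 101-00, 111011

001010, 111011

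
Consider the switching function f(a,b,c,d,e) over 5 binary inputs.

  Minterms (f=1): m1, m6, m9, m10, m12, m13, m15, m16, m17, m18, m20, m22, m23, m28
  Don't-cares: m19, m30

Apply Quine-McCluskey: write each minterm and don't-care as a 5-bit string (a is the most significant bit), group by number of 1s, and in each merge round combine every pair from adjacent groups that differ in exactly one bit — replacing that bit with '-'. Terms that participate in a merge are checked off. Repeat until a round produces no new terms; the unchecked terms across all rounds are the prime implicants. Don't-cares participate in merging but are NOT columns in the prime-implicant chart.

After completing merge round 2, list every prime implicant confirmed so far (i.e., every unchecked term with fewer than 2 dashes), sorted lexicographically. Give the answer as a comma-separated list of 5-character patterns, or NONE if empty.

[col 0] 00001*, 00110*, 01001*, 01010, 01100*, 01101*, 01111*, 10000*, 10001*, 10010*, 10011*, 10100*, 10110*, 10111*, 11100*, 11110*
[col 1] -0001, -0110, -1100, 0-001, 01-01, 011-1, 0110-, 1-100*, 1-110*, 10-00*, 10-10*, 10-11*, 100-0*, 100-1*, 1000-*, 1001-*, 101-0*, 1011-*, 111-0*
[col 2] 1-1-0, 10--0, 10-1-, 100--
Prime implicants: -0001, -0110, -1100, 0-001, 01-01, 01010, 011-1, 0110-, 1-1-0, 10--0, 10-1-, 100--

-0001, -0110, -1100, 0-001, 01-01, 01010, 011-1, 0110-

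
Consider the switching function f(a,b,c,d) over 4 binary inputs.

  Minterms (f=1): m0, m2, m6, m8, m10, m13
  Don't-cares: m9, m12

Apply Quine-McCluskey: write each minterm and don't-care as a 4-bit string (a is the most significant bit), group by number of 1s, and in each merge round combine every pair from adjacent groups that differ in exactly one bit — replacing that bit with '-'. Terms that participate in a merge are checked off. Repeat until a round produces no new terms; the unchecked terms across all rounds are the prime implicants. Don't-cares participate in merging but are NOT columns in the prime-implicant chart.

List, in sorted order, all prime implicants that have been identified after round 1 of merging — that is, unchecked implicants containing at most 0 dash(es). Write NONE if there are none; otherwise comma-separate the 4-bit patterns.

NONE

Round 0: 0000✓ 0010✓ 0110✓ 1000✓ 1001✓ 1010✓ 1100✓ 1101✓
Round 1: -000✓ -010✓ 0-10 00-0✓ 1-00✓ 1-01✓ 10-0✓ 100-✓ 110-✓
Round 2: -0-0 1-0-
PIs = {-0-0, 0-10, 1-0-}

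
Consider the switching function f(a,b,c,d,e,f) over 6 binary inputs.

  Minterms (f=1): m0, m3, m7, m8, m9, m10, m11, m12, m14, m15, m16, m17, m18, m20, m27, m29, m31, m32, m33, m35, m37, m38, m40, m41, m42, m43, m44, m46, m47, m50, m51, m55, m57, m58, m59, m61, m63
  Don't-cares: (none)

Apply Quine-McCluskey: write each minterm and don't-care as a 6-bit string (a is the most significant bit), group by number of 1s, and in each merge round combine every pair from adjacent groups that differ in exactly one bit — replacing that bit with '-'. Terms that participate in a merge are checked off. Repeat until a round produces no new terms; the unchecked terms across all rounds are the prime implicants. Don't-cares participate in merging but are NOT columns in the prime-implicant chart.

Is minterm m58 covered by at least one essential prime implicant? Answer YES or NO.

NO

size-2^0 implicants → 000000(✓)  000011(✓)  000111(✓)  001000(✓)  001001(✓)  001010(✓)  001011(✓)  001100(✓)  001110(✓)  001111(✓)  010000(✓)  010001(✓)  010010(✓)  010100(✓)  011011(✓)  011101(✓)  011111(✓)  100000(✓)  100001(✓)  100011(✓)  100101(✓)  100110(✓)  101000(✓)  101001(✓)  101010(✓)  101011(✓)  101100(✓)  101110(✓)  101111(✓)  110010(✓)  110011(✓)  110111(✓)  111001(✓)  111010(✓)  111011(✓)  111101(✓)  111111(✓)
size-2^1 implicants → -00000(✓)  -00011(✓)  -01000(✓)  -01001(✓)  -01010(✓)  -01011(✓)  -01100(✓)  -01110(✓)  -01111(✓)  -10010  -11011(✓)  -11101(✓)  -11111(✓)  0-0000  0-1011(✓)  0-1111(✓)  00-000(✓)  00-011(✓)  00-111(✓)  000-11(✓)  001-00(✓)  001-10(✓)  001-11(✓)  0010-0(✓)  0010-1(✓)  00100-(✓)  00101-(✓)  0011-0(✓)  00111-(✓)  010-00  0100-0  01000-  011-11(✓)  0111-1(✓)  1-0011(✓)  1-1001(✓)  1-1010(✓)  1-1011(✓)  1-1111(✓)  10-000(✓)  10-001(✓)  10-011(✓)  10-110  100-01  1000-1(✓)  10000-(✓)  101-00(✓)  101-10(✓)  101-11(✓)  1010-0(✓)  1010-1(✓)  10100-(✓)  10101-(✓)  1011-0(✓)  10111-(✓)  11-010(✓)  11-011(✓)  11-111(✓)  110-11(✓)  11001-(✓)  111-01(✓)  111-11(✓)  1110-1(✓)  11101-(✓)  1111-1(✓)
size-2^2 implicants → --1011(✓)  --1111(✓)  -0-000  -0-011  -01-00(✓)  -01-10(✓)  -01-11(✓)  -010-0(✓)  -010-1(✓)  -0100-(✓)  -0101-(✓)  -011-0(✓)  -0111-(✓)  -11-11(✓)  -111-1  0-1-11(✓)  00--11  001--0(✓)  001-1-(✓)  0010--(✓)  1--011  1-1-11(✓)  1-10-1  1-101-  10-0-1  10-00-  101--0(✓)  101-1-(✓)  1010--(✓)  11--11  11-01-  111--1
size-2^3 implicants → --1-11  -01--0  -01-1-  -010--
Unchecked terms (primes): --1-11, -0-000, -0-011, -01--0, -01-1-, -010--, -10010, -111-1, 0-0000, 00--11, 010-00, 0100-0, 01000-, 1--011, 1-10-1, 1-101-, 10-0-1, 10-00-, 10-110, 100-01, 11--11, 11-01-, 111--1
Minterm coverage:
  m0 ⊆ -0-000,0-0000
  m3 ⊆ -0-011,00--11
  m7 ⊆ 00--11 [E]
  m8 ⊆ -0-000,-01--0,-010--
  m9 ⊆ -010-- [E]
  m10 ⊆ -01--0,-01-1-,-010--
  m11 ⊆ --1-11,-0-011,-01-1-,-010--,00--11
  m12 ⊆ -01--0 [E]
  m14 ⊆ -01--0,-01-1-
  m15 ⊆ --1-11,-01-1-,00--11
  m16 ⊆ 0-0000,010-00,0100-0,01000-
  m17 ⊆ 01000- [E]
  m18 ⊆ -10010,0100-0
  m20 ⊆ 010-00 [E]
  m27 ⊆ --1-11 [E]
  m29 ⊆ -111-1 [E]
  m31 ⊆ --1-11,-111-1
  m32 ⊆ -0-000,10-00-
  m33 ⊆ 10-0-1,10-00-,100-01
  m35 ⊆ -0-011,1--011,10-0-1
  m37 ⊆ 100-01 [E]
  m38 ⊆ 10-110 [E]
  m40 ⊆ -0-000,-01--0,-010--,10-00-
  m41 ⊆ -010--,1-10-1,10-0-1,10-00-
  m42 ⊆ -01--0,-01-1-,-010--,1-101-
  m43 ⊆ --1-11,-0-011,-01-1-,-010--,1--011,1-10-1,1-101-,10-0-1
  m44 ⊆ -01--0 [E]
  m46 ⊆ -01--0,-01-1-,10-110
  m47 ⊆ --1-11,-01-1-
  m50 ⊆ -10010,11-01-
  m51 ⊆ 1--011,11--11,11-01-
  m55 ⊆ 11--11 [E]
  m57 ⊆ 1-10-1,111--1
  m58 ⊆ 1-101-,11-01-
  m59 ⊆ --1-11,1--011,1-10-1,1-101-,11--11,11-01-,111--1
  m61 ⊆ -111-1,111--1
  m63 ⊆ --1-11,-111-1,11--11,111--1
E = {--1-11, -01--0, -010--, -111-1, 00--11, 010-00, 01000-, 10-110, 100-01, 11--11}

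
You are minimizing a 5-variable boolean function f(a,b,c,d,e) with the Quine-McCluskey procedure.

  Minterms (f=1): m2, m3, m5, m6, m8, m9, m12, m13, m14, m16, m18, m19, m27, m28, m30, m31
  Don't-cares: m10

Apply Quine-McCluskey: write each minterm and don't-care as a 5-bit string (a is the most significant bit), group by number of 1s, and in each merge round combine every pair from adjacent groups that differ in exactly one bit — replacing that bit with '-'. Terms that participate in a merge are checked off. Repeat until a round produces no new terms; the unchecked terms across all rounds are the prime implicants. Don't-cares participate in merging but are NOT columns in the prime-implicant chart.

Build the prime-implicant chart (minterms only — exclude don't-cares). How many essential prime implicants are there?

6

size-2^0 implicants → 00010(✓)  00011(✓)  00101(✓)  00110(✓)  01000(✓)  01001(✓)  01010(✓)  01100(✓)  01101(✓)  01110(✓)  10000(✓)  10010(✓)  10011(✓)  11011(✓)  11100(✓)  11110(✓)  11111(✓)
size-2^1 implicants → -0010(✓)  -0011(✓)  -1100(✓)  -1110(✓)  0-010(✓)  0-101  0-110(✓)  00-10(✓)  0001-(✓)  01-00(✓)  01-01(✓)  01-10(✓)  010-0(✓)  0100-(✓)  011-0(✓)  0110-(✓)  1-011  100-0  1001-(✓)  11-11  111-0(✓)  1111-
size-2^2 implicants → -001-  -11-0  0--10  01--0  01-0-
Unchecked terms (primes): -001-, -11-0, 0--10, 0-101, 01--0, 01-0-, 1-011, 100-0, 11-11, 1111-
Minterm coverage:
  m2 ⊆ -001-,0--10
  m3 ⊆ -001- [E]
  m5 ⊆ 0-101 [E]
  m6 ⊆ 0--10 [E]
  m8 ⊆ 01--0,01-0-
  m9 ⊆ 01-0- [E]
  m12 ⊆ -11-0,01--0,01-0-
  m13 ⊆ 0-101,01-0-
  m14 ⊆ -11-0,0--10,01--0
  m16 ⊆ 100-0 [E]
  m18 ⊆ -001-,100-0
  m19 ⊆ -001-,1-011
  m27 ⊆ 1-011,11-11
  m28 ⊆ -11-0 [E]
  m30 ⊆ -11-0,1111-
  m31 ⊆ 11-11,1111-
E = {-001-, -11-0, 0--10, 0-101, 01-0-, 100-0}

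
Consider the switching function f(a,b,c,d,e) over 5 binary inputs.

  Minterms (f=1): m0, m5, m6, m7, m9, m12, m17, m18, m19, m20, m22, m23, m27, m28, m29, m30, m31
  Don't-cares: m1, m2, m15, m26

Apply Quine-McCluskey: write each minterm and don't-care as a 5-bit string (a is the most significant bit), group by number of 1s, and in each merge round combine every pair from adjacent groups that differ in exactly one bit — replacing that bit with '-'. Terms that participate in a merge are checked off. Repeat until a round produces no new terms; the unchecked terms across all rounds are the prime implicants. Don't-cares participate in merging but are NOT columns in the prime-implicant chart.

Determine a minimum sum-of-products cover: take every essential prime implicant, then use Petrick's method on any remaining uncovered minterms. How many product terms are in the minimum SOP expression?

size-2^0 implicants → 00000(✓)  00001(✓)  00010(✓)  00101(✓)  00110(✓)  00111(✓)  01001(✓)  01100(✓)  01111(✓)  10001(✓)  10010(✓)  10011(✓)  10100(✓)  10110(✓)  10111(✓)  11010(✓)  11011(✓)  11100(✓)  11101(✓)  11110(✓)  11111(✓)
size-2^1 implicants → -0001  -0010(✓)  -0110(✓)  -0111(✓)  -1100  -1111(✓)  0-001  0-111(✓)  00-01  00-10(✓)  000-0  0000-  001-1  0011-(✓)  1-010(✓)  1-011(✓)  1-100(✓)  1-110(✓)  1-111(✓)  10-10(✓)  10-11(✓)  100-1  1001-(✓)  101-0(✓)  1011-(✓)  11-10(✓)  11-11(✓)  1101-(✓)  111-0(✓)  111-1(✓)  1110-(✓)  1111-(✓)
size-2^2 implicants → --111  -0-10  -011-  1--10(✓)  1--11(✓)  1-01-(✓)  1-1-0  1-11-(✓)  10-1-(✓)  11-1-(✓)  111--
size-2^3 implicants → 1--1-
Unchecked terms (primes): --111, -0-10, -0001, -011-, -1100, 0-001, 00-01, 000-0, 0000-, 001-1, 1--1-, 1-1-0, 100-1, 111--
Minterm coverage:
  m0 ⊆ 000-0,0000-
  m5 ⊆ 00-01,001-1
  m6 ⊆ -0-10,-011-
  m7 ⊆ --111,-011-,001-1
  m9 ⊆ 0-001 [E]
  m12 ⊆ -1100 [E]
  m17 ⊆ -0001,100-1
  m18 ⊆ -0-10,1--1-
  m19 ⊆ 1--1-,100-1
  m20 ⊆ 1-1-0 [E]
  m22 ⊆ -0-10,-011-,1--1-,1-1-0
  m23 ⊆ --111,-011-,1--1-
  m27 ⊆ 1--1- [E]
  m28 ⊆ -1100,1-1-0,111--
  m29 ⊆ 111-- [E]
  m30 ⊆ 1--1-,1-1-0,111--
  m31 ⊆ --111,1--1-,111--
E = {-1100, 0-001, 1--1-, 1-1-0, 111--}
Petrick residual → -0-10, -0001, 000-0, 001-1
Cover = b'de' + b'c'd'e + bcd'e' + a'c'd'e + a'b'c'e' + a'b'ce + ad + ace' + abc  |cover|=9

9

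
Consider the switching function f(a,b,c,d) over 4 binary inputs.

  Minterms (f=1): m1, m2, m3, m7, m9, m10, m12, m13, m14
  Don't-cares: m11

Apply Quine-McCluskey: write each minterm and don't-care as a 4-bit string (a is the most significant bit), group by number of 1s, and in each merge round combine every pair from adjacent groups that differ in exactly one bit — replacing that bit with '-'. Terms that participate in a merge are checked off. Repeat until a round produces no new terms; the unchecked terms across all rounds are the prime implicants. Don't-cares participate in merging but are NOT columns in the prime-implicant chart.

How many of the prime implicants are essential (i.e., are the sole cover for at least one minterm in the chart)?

3

[col 0] 0001*, 0010*, 0011*, 0111*, 1001*, 1010*, 1011*, 1100*, 1101*, 1110*
[col 1] -001*, -010*, -011*, 0-11, 00-1*, 001-*, 1-01, 1-10, 10-1*, 101-*, 11-0, 110-
[col 2] -0-1, -01-
Prime implicants: -0-1, -01-, 0-11, 1-01, 1-10, 11-0, 110-
PI chart (minterm → PIs covering it):
  1 | -0-1  (sole → essential)
  2 | -01-  (sole → essential)
  3 | -0-1,-01-,0-11
  7 | 0-11  (sole → essential)
  9 | -0-1,1-01
  10 | -01-,1-10
  12 | 11-0,110-
  13 | 1-01,110-
  14 | 1-10,11-0
Essential prime implicants: -0-1, -01-, 0-11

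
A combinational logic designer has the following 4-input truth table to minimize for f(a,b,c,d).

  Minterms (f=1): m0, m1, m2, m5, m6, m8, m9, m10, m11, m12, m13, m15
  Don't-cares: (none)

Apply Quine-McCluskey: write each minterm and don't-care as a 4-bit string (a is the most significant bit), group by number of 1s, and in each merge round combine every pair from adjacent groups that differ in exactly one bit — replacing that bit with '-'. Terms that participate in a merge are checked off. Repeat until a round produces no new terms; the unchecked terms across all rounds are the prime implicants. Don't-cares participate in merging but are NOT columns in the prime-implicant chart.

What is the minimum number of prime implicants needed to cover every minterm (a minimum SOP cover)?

5

Round 0: 0000✓ 0001✓ 0010✓ 0101✓ 0110✓ 1000✓ 1001✓ 1010✓ 1011✓ 1100✓ 1101✓ 1111✓
Round 1: -000✓ -001✓ -010✓ -101✓ 0-01✓ 0-10 00-0✓ 000-✓ 1-00✓ 1-01✓ 1-11✓ 10-0✓ 10-1✓ 100-✓ 101-✓ 11-1✓ 110-✓
Round 2: --01 -0-0 -00- 1--1 1-0- 10--
PIs = {--01, -0-0, -00-, 0-10, 1--1, 1-0-, 10--}
Coverage chart:
  m0: -0-0,-00-
  m1: --01,-00-
  m2: -0-0,0-10
  m5: --01 ←essential
  m6: 0-10 ←essential
  m8: -0-0,-00-,1-0-,10--
  m9: --01,-00-,1--1,1-0-,10--
  m10: -0-0,10--
  m11: 1--1,10--
  m12: 1-0- ←essential
  m13: --01,1--1,1-0-
  m15: 1--1 ←essential
Essential: --01, 0-10, 1--1, 1-0-
Petrick residual → -0-0
Min cover (5 terms): c'd + b'd' + a'cd' + ad + ac'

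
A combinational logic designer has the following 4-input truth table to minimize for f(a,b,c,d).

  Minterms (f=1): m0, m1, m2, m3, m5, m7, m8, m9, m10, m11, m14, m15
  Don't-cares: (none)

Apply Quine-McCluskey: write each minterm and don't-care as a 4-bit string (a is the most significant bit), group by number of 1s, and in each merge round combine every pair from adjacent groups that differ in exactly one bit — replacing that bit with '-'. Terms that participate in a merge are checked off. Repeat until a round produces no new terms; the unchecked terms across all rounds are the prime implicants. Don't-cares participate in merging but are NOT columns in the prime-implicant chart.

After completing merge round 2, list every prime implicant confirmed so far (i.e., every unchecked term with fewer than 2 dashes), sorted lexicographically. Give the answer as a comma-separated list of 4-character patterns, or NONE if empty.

NONE

[col 0] 0000*, 0001*, 0010*, 0011*, 0101*, 0111*, 1000*, 1001*, 1010*, 1011*, 1110*, 1111*
[col 1] -000*, -001*, -010*, -011*, -111*, 0-01*, 0-11*, 00-0*, 00-1*, 000-*, 001-*, 01-1*, 1-10*, 1-11*, 10-0*, 10-1*, 100-*, 101-*, 111-*
[col 2] --11, -0-0*, -0-1*, -00-*, -01-*, 0--1, 00--*, 1-1-, 10--*
[col 3] -0--
Prime implicants: --11, -0--, 0--1, 1-1-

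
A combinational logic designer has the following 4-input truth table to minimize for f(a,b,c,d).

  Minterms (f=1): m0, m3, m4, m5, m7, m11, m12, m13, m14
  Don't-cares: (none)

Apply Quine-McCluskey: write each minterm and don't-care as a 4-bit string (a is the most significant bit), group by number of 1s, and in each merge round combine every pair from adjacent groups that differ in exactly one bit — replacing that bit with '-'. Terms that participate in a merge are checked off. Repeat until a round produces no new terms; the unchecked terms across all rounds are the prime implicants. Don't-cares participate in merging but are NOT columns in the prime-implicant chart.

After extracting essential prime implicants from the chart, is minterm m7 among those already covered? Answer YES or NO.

Round 0: 0000✓ 0011✓ 0100✓ 0101✓ 0111✓ 1011✓ 1100✓ 1101✓ 1110✓
Round 1: -011 -100✓ -101✓ 0-00 0-11 01-1 010-✓ 11-0 110-✓
Round 2: -10-
PIs = {-011, -10-, 0-00, 0-11, 01-1, 11-0}
Coverage chart:
  m0: 0-00 ←essential
  m3: -011,0-11
  m4: -10-,0-00
  m5: -10-,01-1
  m7: 0-11,01-1
  m11: -011 ←essential
  m12: -10-,11-0
  m13: -10- ←essential
  m14: 11-0 ←essential
Essential: -011, -10-, 0-00, 11-0

NO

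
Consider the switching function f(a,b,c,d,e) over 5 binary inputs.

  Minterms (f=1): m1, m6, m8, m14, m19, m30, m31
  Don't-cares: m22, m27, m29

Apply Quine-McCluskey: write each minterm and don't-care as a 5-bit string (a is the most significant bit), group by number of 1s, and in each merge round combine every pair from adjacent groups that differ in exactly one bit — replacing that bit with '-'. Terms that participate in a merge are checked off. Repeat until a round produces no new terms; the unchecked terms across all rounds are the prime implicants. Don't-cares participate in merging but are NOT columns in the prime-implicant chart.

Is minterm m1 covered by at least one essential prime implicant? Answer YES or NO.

YES

[col 0] 00001, 00110*, 01000, 01110*, 10011*, 10110*, 11011*, 11101*, 11110*, 11111*
[col 1] -0110*, -1110*, 0-110*, 1-011, 1-110*, 11-11, 111-1, 1111-
[col 2] --110
Prime implicants: --110, 00001, 01000, 1-011, 11-11, 111-1, 1111-
PI chart (minterm → PIs covering it):
  1 | 00001  (sole → essential)
  6 | --110  (sole → essential)
  8 | 01000  (sole → essential)
  14 | --110  (sole → essential)
  19 | 1-011  (sole → essential)
  30 | --110,1111-
  31 | 11-11,111-1,1111-
Essential prime implicants: --110, 00001, 01000, 1-011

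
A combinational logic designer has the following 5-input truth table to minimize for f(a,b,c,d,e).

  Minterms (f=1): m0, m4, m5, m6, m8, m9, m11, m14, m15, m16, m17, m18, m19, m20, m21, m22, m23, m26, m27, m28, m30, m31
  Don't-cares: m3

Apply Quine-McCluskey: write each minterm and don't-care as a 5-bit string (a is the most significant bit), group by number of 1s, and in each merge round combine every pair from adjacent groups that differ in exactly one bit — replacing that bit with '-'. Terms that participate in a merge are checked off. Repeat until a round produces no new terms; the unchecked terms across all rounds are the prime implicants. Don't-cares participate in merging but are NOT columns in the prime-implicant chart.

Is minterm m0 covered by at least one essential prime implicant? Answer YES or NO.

Round 0: 00000✓ 00011✓ 00100✓ 00101✓ 00110✓ 01000✓ 01001✓ 01011✓ 01110✓ 01111✓ 10000✓ 10001✓ 10010✓ 10011✓ 10100✓ 10101✓ 10110✓ 10111✓ 11010✓ 11011✓ 11100✓ 11110✓ 11111✓
Round 1: -0000✓ -0011✓ -0100✓ -0101✓ -0110✓ -1011✓ -1110✓ -1111✓ 0-000 0-011✓ 0-110✓ 00-00✓ 001-0✓ 0010-✓ 01-11✓ 010-1 0100- 0111-✓ 1-010✓ 1-011✓ 1-100✓ 1-110✓ 1-111✓ 10-00✓ 10-01✓ 10-10✓ 10-11✓ 100-0✓ 100-1✓ 1000-✓ 1001-✓ 101-0✓ 101-1✓ 1010-✓ 1011-✓ 11-10✓ 11-11✓ 1101-✓ 111-0✓ 1111-✓
Round 2: --011 --110 -0-00 -01-0 -010- -1-11 -111- 1--10✓ 1--11✓ 1-01-✓ 1-1-0 1-11-✓ 10--0✓ 10--1✓ 10-0-✓ 10-1-✓ 100--✓ 101--✓ 11-1-✓
Round 3: 1--1- 10---
PIs = {--011, --110, -0-00, -01-0, -010-, -1-11, -111-, 0-000, 010-1, 0100-, 1--1-, 1-1-0, 10---}
Coverage chart:
  m0: -0-00,0-000
  m4: -0-00,-01-0,-010-
  m5: -010- ←essential
  m6: --110,-01-0
  m8: 0-000,0100-
  m9: 010-1,0100-
  m11: --011,-1-11,010-1
  m14: --110,-111-
  m15: -1-11,-111-
  m16: -0-00,10---
  m17: 10--- ←essential
  m18: 1--1-,10---
  m19: --011,1--1-,10---
  m20: -0-00,-01-0,-010-,1-1-0,10---
  m21: -010-,10---
  m22: --110,-01-0,1--1-,1-1-0,10---
  m23: 1--1-,10---
  m26: 1--1- ←essential
  m27: --011,-1-11,1--1-
  m28: 1-1-0 ←essential
  m30: --110,-111-,1--1-,1-1-0
  m31: -1-11,-111-,1--1-
Essential: -010-, 1--1-, 1-1-0, 10---

NO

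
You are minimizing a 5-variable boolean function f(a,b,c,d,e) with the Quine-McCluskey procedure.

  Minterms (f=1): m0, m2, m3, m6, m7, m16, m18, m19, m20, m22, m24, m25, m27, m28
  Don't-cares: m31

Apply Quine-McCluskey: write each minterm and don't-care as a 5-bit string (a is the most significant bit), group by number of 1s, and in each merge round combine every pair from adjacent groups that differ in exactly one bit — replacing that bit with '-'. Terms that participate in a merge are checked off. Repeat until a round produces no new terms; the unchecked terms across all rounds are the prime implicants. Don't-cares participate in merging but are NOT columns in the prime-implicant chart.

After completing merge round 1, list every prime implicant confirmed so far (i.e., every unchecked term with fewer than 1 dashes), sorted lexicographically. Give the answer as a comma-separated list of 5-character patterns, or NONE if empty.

size-2^0 implicants → 00000(✓)  00010(✓)  00011(✓)  00110(✓)  00111(✓)  10000(✓)  10010(✓)  10011(✓)  10100(✓)  10110(✓)  11000(✓)  11001(✓)  11011(✓)  11100(✓)  11111(✓)
size-2^1 implicants → -0000(✓)  -0010(✓)  -0011(✓)  -0110(✓)  00-10(✓)  00-11(✓)  000-0(✓)  0001-(✓)  0011-(✓)  1-000(✓)  1-011  1-100(✓)  10-00(✓)  10-10(✓)  100-0(✓)  1001-(✓)  101-0(✓)  11-00(✓)  11-11  110-1  1100-
size-2^2 implicants → -0-10  -00-0  -001-  00-1-  1--00  10--0
Unchecked terms (primes): -0-10, -00-0, -001-, 00-1-, 1--00, 1-011, 10--0, 11-11, 110-1, 1100-

NONE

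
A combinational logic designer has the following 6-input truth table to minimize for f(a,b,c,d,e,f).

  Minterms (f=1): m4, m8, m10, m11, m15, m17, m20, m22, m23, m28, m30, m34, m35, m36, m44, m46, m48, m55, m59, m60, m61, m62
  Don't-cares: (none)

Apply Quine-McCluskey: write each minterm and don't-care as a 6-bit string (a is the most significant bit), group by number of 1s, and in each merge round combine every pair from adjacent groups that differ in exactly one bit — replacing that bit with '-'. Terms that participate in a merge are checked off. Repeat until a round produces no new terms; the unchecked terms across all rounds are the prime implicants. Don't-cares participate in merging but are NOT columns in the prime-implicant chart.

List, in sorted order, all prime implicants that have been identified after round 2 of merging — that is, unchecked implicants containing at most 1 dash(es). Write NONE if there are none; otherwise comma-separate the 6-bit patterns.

-00100, -10111, 0-0100, 001-11, 0010-0, 00101-, 010001, 01011-, 10-100, 10001-, 110000, 111011, 11110-

size-2^0 implicants → 000100(✓)  001000(✓)  001010(✓)  001011(✓)  001111(✓)  010001  010100(✓)  010110(✓)  010111(✓)  011100(✓)  011110(✓)  100010(✓)  100011(✓)  100100(✓)  101100(✓)  101110(✓)  110000  110111(✓)  111011  111100(✓)  111101(✓)  111110(✓)
size-2^1 implicants → -00100  -10111  -11100(✓)  -11110(✓)  0-0100  001-11  0010-0  00101-  01-100(✓)  01-110(✓)  0101-0(✓)  01011-  0111-0(✓)  1-1100(✓)  1-1110(✓)  10-100  10001-  1011-0(✓)  1111-0(✓)  11110-
size-2^2 implicants → -111-0  01-1-0  1-11-0
Unchecked terms (primes): -00100, -10111, -111-0, 0-0100, 001-11, 0010-0, 00101-, 01-1-0, 010001, 01011-, 1-11-0, 10-100, 10001-, 110000, 111011, 11110-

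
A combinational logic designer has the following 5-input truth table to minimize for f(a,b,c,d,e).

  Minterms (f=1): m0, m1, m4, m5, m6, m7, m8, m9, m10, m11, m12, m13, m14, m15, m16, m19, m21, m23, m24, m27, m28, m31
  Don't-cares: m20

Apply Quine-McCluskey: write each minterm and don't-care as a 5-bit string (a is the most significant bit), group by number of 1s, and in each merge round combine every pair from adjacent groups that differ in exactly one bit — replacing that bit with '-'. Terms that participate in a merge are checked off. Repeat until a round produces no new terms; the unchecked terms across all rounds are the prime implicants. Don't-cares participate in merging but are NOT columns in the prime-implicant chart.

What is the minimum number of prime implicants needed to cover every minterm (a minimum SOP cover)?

6

[col 0] 00000*, 00001*, 00100*, 00101*, 00110*, 00111*, 01000*, 01001*, 01010*, 01011*, 01100*, 01101*, 01110*, 01111*, 10000*, 10011*, 10100*, 10101*, 10111*, 11000*, 11011*, 11100*, 11111*
[col 1] -0000*, -0100*, -0101*, -0111*, -1000*, -1011*, -1100*, -1111*, 0-000*, 0-001*, 0-100*, 0-101*, 0-110*, 0-111*, 00-00*, 00-01*, 0000-*, 001-0*, 001-1*, 0010-*, 0011-*, 01-00*, 01-01*, 01-10*, 01-11*, 010-0*, 010-1*, 0100-*, 0101-*, 011-0*, 011-1*, 0110-*, 0111-*, 1-000*, 1-011*, 1-100*, 1-111*, 10-00*, 10-11*, 101-1*, 1010-*, 11-00*, 11-11*
[col 2] --000*, --100*, --111, -0-00*, -01-1, -010-, -1-00*, -1-11, 0--00*, 0--01*, 0-00-*, 0-1-0*, 0-1-1*, 0-10-*, 0-11-*, 00-0-*, 001--*, 01--0*, 01--1*, 01-0-*, 01-1-*, 010--*, 011--*, 1--00*, 1--11
[col 3] ---00, 0--0-, 0-1--, 01---
Prime implicants: ---00, --111, -01-1, -010-, -1-11, 0--0-, 0-1--, 01---, 1--11
PI chart (minterm → PIs covering it):
  0 | ---00,0--0-
  1 | 0--0-  (sole → essential)
  4 | ---00,-010-,0--0-,0-1--
  5 | -01-1,-010-,0--0-,0-1--
  6 | 0-1--  (sole → essential)
  7 | --111,-01-1,0-1--
  8 | ---00,0--0-,01---
  9 | 0--0-,01---
  10 | 01---  (sole → essential)
  11 | -1-11,01---
  12 | ---00,0--0-,0-1--,01---
  13 | 0--0-,0-1--,01---
  14 | 0-1--,01---
  15 | --111,-1-11,0-1--,01---
  16 | ---00  (sole → essential)
  19 | 1--11  (sole → essential)
  21 | -01-1,-010-
  23 | --111,-01-1,1--11
  24 | ---00  (sole → essential)
  27 | -1-11,1--11
  28 | ---00  (sole → essential)
  31 | --111,-1-11,1--11
Essential prime implicants: ---00, 0--0-, 0-1--, 01---, 1--11
Petrick residual → -01-1
Minimum SOP uses 6 PIs: d'e' + b'ce + a'd' + a'c + a'b + ade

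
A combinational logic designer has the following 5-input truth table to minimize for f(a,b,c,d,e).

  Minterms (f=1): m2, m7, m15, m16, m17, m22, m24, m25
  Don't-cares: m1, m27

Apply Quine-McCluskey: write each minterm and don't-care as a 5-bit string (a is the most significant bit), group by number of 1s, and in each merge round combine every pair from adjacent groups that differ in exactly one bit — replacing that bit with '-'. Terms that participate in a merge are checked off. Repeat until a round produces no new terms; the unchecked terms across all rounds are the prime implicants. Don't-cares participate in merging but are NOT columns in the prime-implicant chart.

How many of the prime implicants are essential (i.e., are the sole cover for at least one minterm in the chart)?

4

size-2^0 implicants → 00001(✓)  00010  00111(✓)  01111(✓)  10000(✓)  10001(✓)  10110  11000(✓)  11001(✓)  11011(✓)
size-2^1 implicants → -0001  0-111  1-000(✓)  1-001(✓)  1000-(✓)  110-1  1100-(✓)
size-2^2 implicants → 1-00-
Unchecked terms (primes): -0001, 0-111, 00010, 1-00-, 10110, 110-1
Minterm coverage:
  m2 ⊆ 00010 [E]
  m7 ⊆ 0-111 [E]
  m15 ⊆ 0-111 [E]
  m16 ⊆ 1-00- [E]
  m17 ⊆ -0001,1-00-
  m22 ⊆ 10110 [E]
  m24 ⊆ 1-00- [E]
  m25 ⊆ 1-00-,110-1
E = {0-111, 00010, 1-00-, 10110}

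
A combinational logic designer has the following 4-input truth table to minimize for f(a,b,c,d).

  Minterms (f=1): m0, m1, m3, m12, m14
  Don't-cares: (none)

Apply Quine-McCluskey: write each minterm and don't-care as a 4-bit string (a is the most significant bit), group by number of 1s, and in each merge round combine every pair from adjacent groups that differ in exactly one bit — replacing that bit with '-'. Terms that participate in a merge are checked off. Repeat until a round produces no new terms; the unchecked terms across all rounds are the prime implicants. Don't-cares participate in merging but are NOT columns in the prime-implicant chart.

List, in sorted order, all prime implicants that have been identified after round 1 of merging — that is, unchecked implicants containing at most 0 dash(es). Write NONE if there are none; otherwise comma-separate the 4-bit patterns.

NONE

size-2^0 implicants → 0000(✓)  0001(✓)  0011(✓)  1100(✓)  1110(✓)
size-2^1 implicants → 00-1  000-  11-0
Unchecked terms (primes): 00-1, 000-, 11-0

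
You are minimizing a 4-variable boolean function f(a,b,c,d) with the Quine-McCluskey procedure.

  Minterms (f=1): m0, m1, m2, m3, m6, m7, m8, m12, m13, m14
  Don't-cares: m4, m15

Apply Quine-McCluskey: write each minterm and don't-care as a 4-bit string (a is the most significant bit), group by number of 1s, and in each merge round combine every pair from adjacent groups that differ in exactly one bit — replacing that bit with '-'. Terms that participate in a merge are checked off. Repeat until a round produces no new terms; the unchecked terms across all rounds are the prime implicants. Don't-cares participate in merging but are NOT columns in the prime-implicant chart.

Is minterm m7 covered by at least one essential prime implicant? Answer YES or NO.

size-2^0 implicants → 0000(✓)  0001(✓)  0010(✓)  0011(✓)  0100(✓)  0110(✓)  0111(✓)  1000(✓)  1100(✓)  1101(✓)  1110(✓)  1111(✓)
size-2^1 implicants → -000(✓)  -100(✓)  -110(✓)  -111(✓)  0-00(✓)  0-10(✓)  0-11(✓)  00-0(✓)  00-1(✓)  000-(✓)  001-(✓)  01-0(✓)  011-(✓)  1-00(✓)  11-0(✓)  11-1(✓)  110-(✓)  111-(✓)
size-2^2 implicants → --00  -1-0  -11-  0--0  0-1-  00--  11--
Unchecked terms (primes): --00, -1-0, -11-, 0--0, 0-1-, 00--, 11--
Minterm coverage:
  m0 ⊆ --00,0--0,00--
  m1 ⊆ 00-- [E]
  m2 ⊆ 0--0,0-1-,00--
  m3 ⊆ 0-1-,00--
  m6 ⊆ -1-0,-11-,0--0,0-1-
  m7 ⊆ -11-,0-1-
  m8 ⊆ --00 [E]
  m12 ⊆ --00,-1-0,11--
  m13 ⊆ 11-- [E]
  m14 ⊆ -1-0,-11-,11--
E = {--00, 00--, 11--}

NO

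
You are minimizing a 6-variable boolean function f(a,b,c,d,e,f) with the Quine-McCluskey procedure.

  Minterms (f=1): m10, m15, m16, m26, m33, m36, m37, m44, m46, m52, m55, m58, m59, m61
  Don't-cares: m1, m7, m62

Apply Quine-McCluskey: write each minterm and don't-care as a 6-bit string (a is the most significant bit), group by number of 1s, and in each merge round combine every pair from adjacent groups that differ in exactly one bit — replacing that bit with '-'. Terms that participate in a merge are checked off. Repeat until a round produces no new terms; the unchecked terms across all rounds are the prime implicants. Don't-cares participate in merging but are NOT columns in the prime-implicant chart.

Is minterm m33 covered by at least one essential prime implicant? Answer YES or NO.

NO

[col 0] 000001*, 000111*, 001010*, 001111*, 010000, 011010*, 100001*, 100100*, 100101*, 101100*, 101110*, 110100*, 110111, 111010*, 111011*, 111101, 111110*
[col 1] -00001, -11010, 0-1010, 00-111, 1-0100, 1-1110, 10-100, 100-01, 10010-, 1011-0, 111-10, 11101-
Prime implicants: -00001, -11010, 0-1010, 00-111, 010000, 1-0100, 1-1110, 10-100, 100-01, 10010-, 1011-0, 110111, 111-10, 11101-, 111101
PI chart (minterm → PIs covering it):
  10 | 0-1010  (sole → essential)
  15 | 00-111  (sole → essential)
  16 | 010000  (sole → essential)
  26 | -11010,0-1010
  33 | -00001,100-01
  36 | 1-0100,10-100,10010-
  37 | 100-01,10010-
  44 | 10-100,1011-0
  46 | 1-1110,1011-0
  52 | 1-0100  (sole → essential)
  55 | 110111  (sole → essential)
  58 | -11010,111-10,11101-
  59 | 11101-  (sole → essential)
  61 | 111101  (sole → essential)
Essential prime implicants: 0-1010, 00-111, 010000, 1-0100, 110111, 11101-, 111101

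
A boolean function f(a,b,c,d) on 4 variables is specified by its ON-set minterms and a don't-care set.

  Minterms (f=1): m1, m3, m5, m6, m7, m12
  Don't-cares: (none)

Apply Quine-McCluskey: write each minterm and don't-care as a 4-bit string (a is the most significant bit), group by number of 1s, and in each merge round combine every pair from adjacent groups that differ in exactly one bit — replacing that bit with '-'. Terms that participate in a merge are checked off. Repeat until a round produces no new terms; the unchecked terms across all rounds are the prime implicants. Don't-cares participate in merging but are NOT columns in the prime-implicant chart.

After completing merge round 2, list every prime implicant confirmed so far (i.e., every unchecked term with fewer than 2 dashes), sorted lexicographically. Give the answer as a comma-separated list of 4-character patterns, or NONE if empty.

011-, 1100

[col 0] 0001*, 0011*, 0101*, 0110*, 0111*, 1100
[col 1] 0-01*, 0-11*, 00-1*, 01-1*, 011-
[col 2] 0--1
Prime implicants: 0--1, 011-, 1100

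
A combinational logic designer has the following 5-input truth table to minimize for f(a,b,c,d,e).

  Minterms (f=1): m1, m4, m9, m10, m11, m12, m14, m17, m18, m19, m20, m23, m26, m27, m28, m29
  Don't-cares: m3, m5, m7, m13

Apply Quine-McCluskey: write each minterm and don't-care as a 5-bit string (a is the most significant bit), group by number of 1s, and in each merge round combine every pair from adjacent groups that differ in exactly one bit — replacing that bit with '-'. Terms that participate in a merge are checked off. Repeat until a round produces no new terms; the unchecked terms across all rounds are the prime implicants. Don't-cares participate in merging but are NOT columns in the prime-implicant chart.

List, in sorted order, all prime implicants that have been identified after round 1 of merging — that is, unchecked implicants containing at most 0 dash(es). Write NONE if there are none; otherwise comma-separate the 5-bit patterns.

NONE

[col 0] 00001*, 00011*, 00100*, 00101*, 00111*, 01001*, 01010*, 01011*, 01100*, 01101*, 01110*, 10001*, 10010*, 10011*, 10100*, 10111*, 11010*, 11011*, 11100*, 11101*
[col 1] -0001*, -0011*, -0100*, -0111*, -1010*, -1011*, -1100*, -1101*, 0-001*, 0-011*, 0-100*, 0-101*, 00-01*, 00-11*, 000-1*, 001-1*, 0010-*, 01-01*, 01-10, 010-1*, 0101-*, 011-0, 0110-*, 1-010*, 1-011*, 1-100*, 10-11*, 100-1*, 1001-*, 1101-*, 1110-*
[col 2] --011, --100, -0-11, -00-1, -101-, -110-, 0--01, 0-0-1, 0-10-, 00--1, 1-01-
Prime implicants: --011, --100, -0-11, -00-1, -101-, -110-, 0--01, 0-0-1, 0-10-, 00--1, 01-10, 011-0, 1-01-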